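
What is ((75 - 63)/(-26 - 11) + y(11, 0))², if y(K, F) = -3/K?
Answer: 59049/165649 ≈ 0.35647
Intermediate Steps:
((75 - 63)/(-26 - 11) + y(11, 0))² = ((75 - 63)/(-26 - 11) - 3/11)² = (12/(-37) - 3*1/11)² = (12*(-1/37) - 3/11)² = (-12/37 - 3/11)² = (-243/407)² = 59049/165649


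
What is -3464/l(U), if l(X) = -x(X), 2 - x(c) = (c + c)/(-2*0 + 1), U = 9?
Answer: -433/2 ≈ -216.50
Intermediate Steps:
x(c) = 2 - 2*c (x(c) = 2 - (c + c)/(-2*0 + 1) = 2 - 2*c/(0 + 1) = 2 - 2*c/1 = 2 - 2*c)
l(X) = -2 + 2*X (l(X) = -(2 - 2*X) = -2 + 2*X)
-3464/l(U) = -3464/(-2 + 2*9) = -3464/(-2 + 18) = -3464/16 = -3464*1/16 = -433/2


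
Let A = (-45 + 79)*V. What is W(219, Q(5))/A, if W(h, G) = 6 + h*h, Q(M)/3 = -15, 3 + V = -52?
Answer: -47967/1870 ≈ -25.651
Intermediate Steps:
V = -55 (V = -3 - 52 = -55)
Q(M) = -45 (Q(M) = 3*(-15) = -45)
W(h, G) = 6 + h²
A = -1870 (A = (-45 + 79)*(-55) = 34*(-55) = -1870)
W(219, Q(5))/A = (6 + 219²)/(-1870) = (6 + 47961)*(-1/1870) = 47967*(-1/1870) = -47967/1870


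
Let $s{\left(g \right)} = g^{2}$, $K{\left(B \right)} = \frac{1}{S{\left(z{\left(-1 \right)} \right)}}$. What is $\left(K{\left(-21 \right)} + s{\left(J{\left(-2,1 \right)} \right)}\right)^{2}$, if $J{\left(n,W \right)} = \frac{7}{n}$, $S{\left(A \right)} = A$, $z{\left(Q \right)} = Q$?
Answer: $\frac{2025}{16} \approx 126.56$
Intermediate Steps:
$K{\left(B \right)} = -1$ ($K{\left(B \right)} = \frac{1}{-1} = -1$)
$\left(K{\left(-21 \right)} + s{\left(J{\left(-2,1 \right)} \right)}\right)^{2} = \left(-1 + \left(\frac{7}{-2}\right)^{2}\right)^{2} = \left(-1 + \left(7 \left(- \frac{1}{2}\right)\right)^{2}\right)^{2} = \left(-1 + \left(- \frac{7}{2}\right)^{2}\right)^{2} = \left(-1 + \frac{49}{4}\right)^{2} = \left(\frac{45}{4}\right)^{2} = \frac{2025}{16}$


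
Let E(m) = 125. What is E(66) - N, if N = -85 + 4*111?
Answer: -234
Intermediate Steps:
N = 359 (N = -85 + 444 = 359)
E(66) - N = 125 - 1*359 = 125 - 359 = -234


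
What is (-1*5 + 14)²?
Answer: 81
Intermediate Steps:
(-1*5 + 14)² = (-5 + 14)² = 9² = 81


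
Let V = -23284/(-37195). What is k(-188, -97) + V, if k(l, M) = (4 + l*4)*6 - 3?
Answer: -167019461/37195 ≈ -4490.4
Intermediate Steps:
k(l, M) = 21 + 24*l (k(l, M) = (4 + 4*l)*6 - 3 = (24 + 24*l) - 3 = 21 + 24*l)
V = 23284/37195 (V = -23284*(-1/37195) = 23284/37195 ≈ 0.62600)
k(-188, -97) + V = (21 + 24*(-188)) + 23284/37195 = (21 - 4512) + 23284/37195 = -4491 + 23284/37195 = -167019461/37195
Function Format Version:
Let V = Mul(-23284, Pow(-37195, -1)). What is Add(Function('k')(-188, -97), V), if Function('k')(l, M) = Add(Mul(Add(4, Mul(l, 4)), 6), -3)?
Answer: Rational(-167019461, 37195) ≈ -4490.4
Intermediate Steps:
Function('k')(l, M) = Add(21, Mul(24, l)) (Function('k')(l, M) = Add(Mul(Add(4, Mul(4, l)), 6), -3) = Add(Add(24, Mul(24, l)), -3) = Add(21, Mul(24, l)))
V = Rational(23284, 37195) (V = Mul(-23284, Rational(-1, 37195)) = Rational(23284, 37195) ≈ 0.62600)
Add(Function('k')(-188, -97), V) = Add(Add(21, Mul(24, -188)), Rational(23284, 37195)) = Add(Add(21, -4512), Rational(23284, 37195)) = Add(-4491, Rational(23284, 37195)) = Rational(-167019461, 37195)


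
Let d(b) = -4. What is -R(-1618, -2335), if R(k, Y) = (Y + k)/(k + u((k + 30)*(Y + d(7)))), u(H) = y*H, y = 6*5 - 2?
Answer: 59/1552234 ≈ 3.8010e-5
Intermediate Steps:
y = 28 (y = 30 - 2 = 28)
u(H) = 28*H
R(k, Y) = (Y + k)/(k + 28*(-4 + Y)*(30 + k)) (R(k, Y) = (Y + k)/(k + 28*((k + 30)*(Y - 4))) = (Y + k)/(k + 28*((30 + k)*(-4 + Y))) = (Y + k)/(k + 28*((-4 + Y)*(30 + k))) = (Y + k)/(k + 28*(-4 + Y)*(30 + k)))
-R(-1618, -2335) = -(-2335 - 1618)/(-3360 - 111*(-1618) + 840*(-2335) + 28*(-2335)*(-1618)) = -(-3953)/(-3360 + 179598 - 1961400 + 105784840) = -(-3953)/103999678 = -1*(-59/1552234) = 59/1552234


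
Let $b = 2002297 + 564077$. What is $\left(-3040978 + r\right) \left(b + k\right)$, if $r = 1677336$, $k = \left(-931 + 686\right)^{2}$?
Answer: $-3581467985158$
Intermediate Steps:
$k = 60025$ ($k = \left(-245\right)^{2} = 60025$)
$b = 2566374$
$\left(-3040978 + r\right) \left(b + k\right) = \left(-3040978 + 1677336\right) \left(2566374 + 60025\right) = \left(-1363642\right) 2626399 = -3581467985158$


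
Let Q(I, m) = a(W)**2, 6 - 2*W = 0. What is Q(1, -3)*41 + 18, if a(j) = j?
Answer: 387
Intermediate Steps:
W = 3 (W = 3 - 1/2*0 = 3 + 0 = 3)
Q(I, m) = 9 (Q(I, m) = 3**2 = 9)
Q(1, -3)*41 + 18 = 9*41 + 18 = 369 + 18 = 387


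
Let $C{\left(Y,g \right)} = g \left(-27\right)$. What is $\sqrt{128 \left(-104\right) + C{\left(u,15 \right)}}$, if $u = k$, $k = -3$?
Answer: $i \sqrt{13717} \approx 117.12 i$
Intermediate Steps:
$u = -3$
$C{\left(Y,g \right)} = - 27 g$
$\sqrt{128 \left(-104\right) + C{\left(u,15 \right)}} = \sqrt{128 \left(-104\right) - 405} = \sqrt{-13312 - 405} = \sqrt{-13717} = i \sqrt{13717}$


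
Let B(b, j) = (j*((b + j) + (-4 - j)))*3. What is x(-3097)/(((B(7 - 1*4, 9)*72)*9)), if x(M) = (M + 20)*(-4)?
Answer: -3077/4374 ≈ -0.70347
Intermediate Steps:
x(M) = -80 - 4*M (x(M) = (20 + M)*(-4) = -80 - 4*M)
B(b, j) = 3*j*(-4 + b) (B(b, j) = (j*(-4 + b))*3 = 3*j*(-4 + b))
x(-3097)/(((B(7 - 1*4, 9)*72)*9)) = (-80 - 4*(-3097))/((((3*9*(-4 + (7 - 1*4)))*72)*9)) = (-80 + 12388)/((((3*9*(-4 + (7 - 4)))*72)*9)) = 12308/((((3*9*(-4 + 3))*72)*9)) = 12308/((((3*9*(-1))*72)*9)) = 12308/((-27*72*9)) = 12308/((-1944*9)) = 12308/(-17496) = 12308*(-1/17496) = -3077/4374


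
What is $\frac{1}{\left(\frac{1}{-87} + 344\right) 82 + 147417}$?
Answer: $\frac{87}{15279293} \approx 5.694 \cdot 10^{-6}$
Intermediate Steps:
$\frac{1}{\left(\frac{1}{-87} + 344\right) 82 + 147417} = \frac{1}{\left(- \frac{1}{87} + 344\right) 82 + 147417} = \frac{1}{\frac{29927}{87} \cdot 82 + 147417} = \frac{1}{\frac{2454014}{87} + 147417} = \frac{1}{\frac{15279293}{87}} = \frac{87}{15279293}$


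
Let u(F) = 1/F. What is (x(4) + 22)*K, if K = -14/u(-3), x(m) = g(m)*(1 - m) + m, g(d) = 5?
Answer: 462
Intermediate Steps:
x(m) = 5 - 4*m (x(m) = 5*(1 - m) + m = (5 - 5*m) + m = 5 - 4*m)
K = 42 (K = -14/(1/(-3)) = -14/(-⅓) = -14*(-3) = 42)
(x(4) + 22)*K = ((5 - 4*4) + 22)*42 = ((5 - 16) + 22)*42 = (-11 + 22)*42 = 11*42 = 462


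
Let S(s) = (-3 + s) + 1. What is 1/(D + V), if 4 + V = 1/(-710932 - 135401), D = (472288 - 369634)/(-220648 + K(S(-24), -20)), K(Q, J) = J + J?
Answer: -93387768552/416990918443 ≈ -0.22396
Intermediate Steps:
S(s) = -2 + s
K(Q, J) = 2*J
D = -51327/110344 (D = (472288 - 369634)/(-220648 + 2*(-20)) = 102654/(-220648 - 40) = 102654/(-220688) = 102654*(-1/220688) = -51327/110344 ≈ -0.46515)
V = -3385333/846333 (V = -4 + 1/(-710932 - 135401) = -4 + 1/(-846333) = -4 - 1/846333 = -3385333/846333 ≈ -4.0000)
1/(D + V) = 1/(-51327/110344 - 3385333/846333) = 1/(-416990918443/93387768552) = -93387768552/416990918443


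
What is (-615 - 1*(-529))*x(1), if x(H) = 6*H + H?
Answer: -602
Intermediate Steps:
x(H) = 7*H
(-615 - 1*(-529))*x(1) = (-615 - 1*(-529))*(7*1) = (-615 + 529)*7 = -86*7 = -602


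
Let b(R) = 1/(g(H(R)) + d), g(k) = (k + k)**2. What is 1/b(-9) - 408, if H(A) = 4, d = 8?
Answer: -336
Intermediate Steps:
g(k) = 4*k**2 (g(k) = (2*k)**2 = 4*k**2)
b(R) = 1/72 (b(R) = 1/(4*4**2 + 8) = 1/(4*16 + 8) = 1/(64 + 8) = 1/72)
1/b(-9) - 408 = 1/(1/72) - 408 = 72 - 408 = -336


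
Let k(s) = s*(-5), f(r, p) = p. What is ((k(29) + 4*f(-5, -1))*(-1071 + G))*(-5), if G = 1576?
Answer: 376225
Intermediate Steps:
k(s) = -5*s
((k(29) + 4*f(-5, -1))*(-1071 + G))*(-5) = ((-5*29 + 4*(-1))*(-1071 + 1576))*(-5) = ((-145 - 4)*505)*(-5) = -149*505*(-5) = -75245*(-5) = 376225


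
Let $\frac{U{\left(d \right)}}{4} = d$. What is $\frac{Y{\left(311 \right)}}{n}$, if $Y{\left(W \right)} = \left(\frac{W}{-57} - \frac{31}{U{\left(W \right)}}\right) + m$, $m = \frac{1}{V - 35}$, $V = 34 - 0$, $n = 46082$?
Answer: $- \frac{459559}{3267582456} \approx -0.00014064$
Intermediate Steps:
$V = 34$ ($V = 34 + 0 = 34$)
$U{\left(d \right)} = 4 d$
$m = -1$ ($m = \frac{1}{34 - 35} = \frac{1}{-1} = -1$)
$Y{\left(W \right)} = -1 - \frac{31}{4 W} - \frac{W}{57}$ ($Y{\left(W \right)} = \left(\frac{W}{-57} - \frac{31}{4 W}\right) - 1 = \left(W \left(- \frac{1}{57}\right) - 31 \frac{1}{4 W}\right) - 1 = \left(- \frac{W}{57} - \frac{31}{4 W}\right) - 1 = \left(- \frac{31}{4 W} - \frac{W}{57}\right) - 1 = -1 - \frac{31}{4 W} - \frac{W}{57}$)
$\frac{Y{\left(311 \right)}}{n} = \frac{-1 - \frac{31}{4 \cdot 311} - \frac{311}{57}}{46082} = \left(-1 - \frac{31}{1244} - \frac{311}{57}\right) \frac{1}{46082} = \left(- \frac{459559}{70908}\right) \frac{1}{46082} = - \frac{459559}{3267582456}$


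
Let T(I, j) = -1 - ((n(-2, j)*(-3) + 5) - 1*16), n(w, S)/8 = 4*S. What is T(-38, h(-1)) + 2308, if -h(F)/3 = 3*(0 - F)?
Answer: 1454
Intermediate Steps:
n(w, S) = 32*S (n(w, S) = 8*(4*S) = 32*S)
h(F) = 9*F (h(F) = -9*(0 - F) = -9*(-F) = -(-9)*F = 9*F)
T(I, j) = 10 + 96*j (T(I, j) = -1 - (((32*j)*(-3) + 5) - 1*16) = -1 - ((-96*j + 5) - 16) = -1 - ((5 - 96*j) - 16) = -1 - (-11 - 96*j) = -1 + (11 + 96*j) = 10 + 96*j)
T(-38, h(-1)) + 2308 = (10 + 96*(9*(-1))) + 2308 = (10 + 96*(-9)) + 2308 = (10 - 864) + 2308 = -854 + 2308 = 1454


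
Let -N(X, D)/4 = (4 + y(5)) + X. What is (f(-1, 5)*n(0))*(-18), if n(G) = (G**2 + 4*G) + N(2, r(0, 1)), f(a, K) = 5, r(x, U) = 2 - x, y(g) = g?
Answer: 3960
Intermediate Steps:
N(X, D) = -36 - 4*X (N(X, D) = -4*((4 + 5) + X) = -4*(9 + X) = -36 - 4*X)
n(G) = -44 + G**2 + 4*G (n(G) = (G**2 + 4*G) + (-36 - 4*2) = (G**2 + 4*G) + (-36 - 8) = (G**2 + 4*G) - 44 = -44 + G**2 + 4*G)
(f(-1, 5)*n(0))*(-18) = (5*(-44 + 0**2 + 4*0))*(-18) = (5*(-44 + 0 + 0))*(-18) = (5*(-44))*(-18) = -220*(-18) = 3960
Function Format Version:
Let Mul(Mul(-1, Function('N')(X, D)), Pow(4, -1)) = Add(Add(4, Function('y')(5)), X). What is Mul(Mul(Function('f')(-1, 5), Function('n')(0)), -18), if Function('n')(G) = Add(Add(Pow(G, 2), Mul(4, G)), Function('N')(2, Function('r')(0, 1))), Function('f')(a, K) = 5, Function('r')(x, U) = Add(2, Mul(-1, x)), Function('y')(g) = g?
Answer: 3960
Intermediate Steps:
Function('N')(X, D) = Add(-36, Mul(-4, X)) (Function('N')(X, D) = Mul(-4, Add(Add(4, 5), X)) = Mul(-4, Add(9, X)) = Add(-36, Mul(-4, X)))
Function('n')(G) = Add(-44, Pow(G, 2), Mul(4, G)) (Function('n')(G) = Add(Add(Pow(G, 2), Mul(4, G)), Add(-36, Mul(-4, 2))) = Add(Add(Pow(G, 2), Mul(4, G)), Add(-36, -8)) = Add(Add(Pow(G, 2), Mul(4, G)), -44) = Add(-44, Pow(G, 2), Mul(4, G)))
Mul(Mul(Function('f')(-1, 5), Function('n')(0)), -18) = Mul(Mul(5, Add(-44, Pow(0, 2), Mul(4, 0))), -18) = Mul(Mul(5, Add(-44, 0, 0)), -18) = Mul(Mul(5, -44), -18) = Mul(-220, -18) = 3960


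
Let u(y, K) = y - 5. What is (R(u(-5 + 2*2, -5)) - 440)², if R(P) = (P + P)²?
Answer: 87616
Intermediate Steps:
u(y, K) = -5 + y
R(P) = 4*P² (R(P) = (2*P)² = 4*P²)
(R(u(-5 + 2*2, -5)) - 440)² = (4*(-5 + (-5 + 2*2))² - 440)² = (4*(-5 + (-5 + 4))² - 440)² = (4*(-5 - 1)² - 440)² = (4*(-6)² - 440)² = (4*36 - 440)² = (144 - 440)² = (-296)² = 87616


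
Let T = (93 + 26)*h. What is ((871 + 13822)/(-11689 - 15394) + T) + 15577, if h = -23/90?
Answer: 5413288807/348210 ≈ 15546.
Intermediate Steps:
h = -23/90 (h = -23*1/90 = -23/90 ≈ -0.25556)
T = -2737/90 (T = (93 + 26)*(-23/90) = 119*(-23/90) = -2737/90 ≈ -30.411)
((871 + 13822)/(-11689 - 15394) + T) + 15577 = ((871 + 13822)/(-11689 - 15394) - 2737/90) + 15577 = (14693/(-27083) - 2737/90) + 15577 = (14693*(-1/27083) - 2737/90) + 15577 = (-2099/3869 - 2737/90) + 15577 = -10778363/348210 + 15577 = 5413288807/348210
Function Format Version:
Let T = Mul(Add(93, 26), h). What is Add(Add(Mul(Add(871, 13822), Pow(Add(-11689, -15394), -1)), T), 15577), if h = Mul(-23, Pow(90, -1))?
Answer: Rational(5413288807, 348210) ≈ 15546.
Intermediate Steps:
h = Rational(-23, 90) (h = Mul(-23, Rational(1, 90)) = Rational(-23, 90) ≈ -0.25556)
T = Rational(-2737, 90) (T = Mul(Add(93, 26), Rational(-23, 90)) = Mul(119, Rational(-23, 90)) = Rational(-2737, 90) ≈ -30.411)
Add(Add(Mul(Add(871, 13822), Pow(Add(-11689, -15394), -1)), T), 15577) = Add(Add(Mul(Add(871, 13822), Pow(Add(-11689, -15394), -1)), Rational(-2737, 90)), 15577) = Add(Add(Mul(14693, Pow(-27083, -1)), Rational(-2737, 90)), 15577) = Add(Add(Mul(14693, Rational(-1, 27083)), Rational(-2737, 90)), 15577) = Add(Add(Rational(-2099, 3869), Rational(-2737, 90)), 15577) = Add(Rational(-10778363, 348210), 15577) = Rational(5413288807, 348210)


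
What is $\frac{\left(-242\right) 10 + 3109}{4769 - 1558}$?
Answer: $\frac{53}{247} \approx 0.21457$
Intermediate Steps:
$\frac{\left(-242\right) 10 + 3109}{4769 - 1558} = \frac{-2420 + 3109}{3211} = 689 \cdot \frac{1}{3211} = \frac{53}{247}$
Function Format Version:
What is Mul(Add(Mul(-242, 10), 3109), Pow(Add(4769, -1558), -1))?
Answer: Rational(53, 247) ≈ 0.21457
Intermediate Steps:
Mul(Add(Mul(-242, 10), 3109), Pow(Add(4769, -1558), -1)) = Mul(Add(-2420, 3109), Pow(3211, -1)) = Mul(689, Rational(1, 3211)) = Rational(53, 247)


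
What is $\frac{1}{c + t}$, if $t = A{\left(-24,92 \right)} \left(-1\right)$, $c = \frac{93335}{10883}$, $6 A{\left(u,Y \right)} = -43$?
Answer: $\frac{65298}{1027979} \approx 0.063521$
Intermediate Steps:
$A{\left(u,Y \right)} = - \frac{43}{6}$ ($A{\left(u,Y \right)} = \frac{1}{6} \left(-43\right) = - \frac{43}{6}$)
$c = \frac{93335}{10883}$ ($c = 93335 \cdot \frac{1}{10883} = \frac{93335}{10883} \approx 8.5762$)
$t = \frac{43}{6}$ ($t = \left(- \frac{43}{6}\right) \left(-1\right) = \frac{43}{6} \approx 7.1667$)
$\frac{1}{c + t} = \frac{1}{\frac{93335}{10883} + \frac{43}{6}} = \frac{1}{\frac{1027979}{65298}} = \frac{65298}{1027979}$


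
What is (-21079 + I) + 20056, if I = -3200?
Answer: -4223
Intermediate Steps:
(-21079 + I) + 20056 = (-21079 - 3200) + 20056 = -24279 + 20056 = -4223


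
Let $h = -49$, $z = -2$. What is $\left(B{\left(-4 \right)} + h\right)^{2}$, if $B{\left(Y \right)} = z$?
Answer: $2601$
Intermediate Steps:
$B{\left(Y \right)} = -2$
$\left(B{\left(-4 \right)} + h\right)^{2} = \left(-2 - 49\right)^{2} = \left(-51\right)^{2} = 2601$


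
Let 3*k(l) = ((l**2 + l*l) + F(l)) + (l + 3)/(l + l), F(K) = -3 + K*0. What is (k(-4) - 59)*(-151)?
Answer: 178633/24 ≈ 7443.0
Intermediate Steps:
F(K) = -3 (F(K) = -3 + 0 = -3)
k(l) = -1 + 2*l**2/3 + (3 + l)/(6*l) (k(l) = (((l**2 + l*l) - 3) + (l + 3)/(l + l))/3 = (((l**2 + l**2) - 3) + (3 + l)/((2*l)))/3 = ((2*l**2 - 3) + (3 + l)*(1/(2*l)))/3 = ((-3 + 2*l**2) + (3 + l)/(2*l))/3 = (-3 + 2*l**2 + (3 + l)/(2*l))/3 = -1 + 2*l**2/3 + (3 + l)/(6*l))
(k(-4) - 59)*(-151) = ((1/6)*(3 - 4*(-5 + 4*(-4)**2))/(-4) - 59)*(-151) = ((1/6)*(-1/4)*(3 - 4*(-5 + 4*16)) - 59)*(-151) = ((1/6)*(-1/4)*(3 - 4*(-5 + 64)) - 59)*(-151) = ((1/6)*(-1/4)*(3 - 4*59) - 59)*(-151) = ((1/6)*(-1/4)*(3 - 236) - 59)*(-151) = ((1/6)*(-1/4)*(-233) - 59)*(-151) = (233/24 - 59)*(-151) = -1183/24*(-151) = 178633/24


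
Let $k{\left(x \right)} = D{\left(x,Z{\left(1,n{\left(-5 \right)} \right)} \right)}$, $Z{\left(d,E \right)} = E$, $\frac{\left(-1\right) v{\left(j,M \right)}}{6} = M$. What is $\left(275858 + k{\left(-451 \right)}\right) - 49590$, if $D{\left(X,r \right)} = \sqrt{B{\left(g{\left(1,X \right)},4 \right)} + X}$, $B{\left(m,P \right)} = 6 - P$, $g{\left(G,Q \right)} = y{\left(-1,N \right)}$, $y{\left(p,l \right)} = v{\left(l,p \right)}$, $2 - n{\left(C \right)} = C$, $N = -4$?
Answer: $226268 + i \sqrt{449} \approx 2.2627 \cdot 10^{5} + 21.19 i$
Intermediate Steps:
$v{\left(j,M \right)} = - 6 M$
$n{\left(C \right)} = 2 - C$
$y{\left(p,l \right)} = - 6 p$
$g{\left(G,Q \right)} = 6$ ($g{\left(G,Q \right)} = \left(-6\right) \left(-1\right) = 6$)
$D{\left(X,r \right)} = \sqrt{2 + X}$ ($D{\left(X,r \right)} = \sqrt{\left(6 - 4\right) + X} = \sqrt{2 + X}$)
$k{\left(x \right)} = \sqrt{2 + x}$
$\left(275858 + k{\left(-451 \right)}\right) - 49590 = \left(275858 + \sqrt{2 - 451}\right) - 49590 = \left(275858 + \sqrt{-449}\right) - 49590 = \left(275858 + i \sqrt{449}\right) - 49590 = 226268 + i \sqrt{449}$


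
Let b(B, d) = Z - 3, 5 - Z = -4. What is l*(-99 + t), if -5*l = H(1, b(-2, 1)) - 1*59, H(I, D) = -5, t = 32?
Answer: -4288/5 ≈ -857.60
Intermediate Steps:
Z = 9 (Z = 5 - 1*(-4) = 5 + 4 = 9)
b(B, d) = 6 (b(B, d) = 9 - 3 = 6)
l = 64/5 (l = -(-5 - 1*59)/5 = -(-5 - 59)/5 = -⅕*(-64) = 64/5 ≈ 12.800)
l*(-99 + t) = 64*(-99 + 32)/5 = (64/5)*(-67) = -4288/5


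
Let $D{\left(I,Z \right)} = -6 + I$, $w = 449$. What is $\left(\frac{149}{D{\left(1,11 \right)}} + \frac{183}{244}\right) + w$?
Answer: $\frac{8399}{20} \approx 419.95$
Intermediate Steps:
$\left(\frac{149}{D{\left(1,11 \right)}} + \frac{183}{244}\right) + w = \left(\frac{149}{-6 + 1} + \frac{183}{244}\right) + 449 = \left(\frac{149}{-5} + 183 \cdot \frac{1}{244}\right) + 449 = \left(149 \left(- \frac{1}{5}\right) + \frac{3}{4}\right) + 449 = \left(- \frac{149}{5} + \frac{3}{4}\right) + 449 = - \frac{581}{20} + 449 = \frac{8399}{20}$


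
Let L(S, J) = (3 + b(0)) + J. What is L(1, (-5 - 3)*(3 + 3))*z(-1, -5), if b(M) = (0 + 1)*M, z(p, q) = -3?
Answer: 135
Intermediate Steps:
b(M) = M (b(M) = 1*M = M)
L(S, J) = 3 + J (L(S, J) = (3 + 0) + J = 3 + J)
L(1, (-5 - 3)*(3 + 3))*z(-1, -5) = (3 + (-5 - 3)*(3 + 3))*(-3) = (3 - 8*6)*(-3) = (3 - 48)*(-3) = -45*(-3) = 135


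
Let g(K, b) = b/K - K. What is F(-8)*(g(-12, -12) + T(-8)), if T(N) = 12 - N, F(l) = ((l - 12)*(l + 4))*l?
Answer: -21120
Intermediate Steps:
g(K, b) = -K + b/K
F(l) = l*(-12 + l)*(4 + l) (F(l) = ((-12 + l)*(4 + l))*l = l*(-12 + l)*(4 + l))
F(-8)*(g(-12, -12) + T(-8)) = (-8*(-48 + (-8)² - 8*(-8)))*((-1*(-12) - 12/(-12)) + (12 - 1*(-8))) = (-8*(-48 + 64 + 64))*((12 - 12*(-1/12)) + (12 + 8)) = (-8*80)*((12 + 1) + 20) = -640*(13 + 20) = -640*33 = -21120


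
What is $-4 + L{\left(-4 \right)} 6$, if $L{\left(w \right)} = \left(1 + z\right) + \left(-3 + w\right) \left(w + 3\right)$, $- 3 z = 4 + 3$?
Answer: $30$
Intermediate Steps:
$z = - \frac{7}{3}$ ($z = - \frac{4 + 3}{3} = \left(- \frac{1}{3}\right) 7 = - \frac{7}{3} \approx -2.3333$)
$L{\left(w \right)} = - \frac{4}{3} + \left(-3 + w\right) \left(3 + w\right)$ ($L{\left(w \right)} = \left(1 - \frac{7}{3}\right) + \left(-3 + w\right) \left(w + 3\right) = - \frac{4}{3} + \left(-3 + w\right) \left(3 + w\right)$)
$-4 + L{\left(-4 \right)} 6 = -4 + \left(- \frac{31}{3} + \left(-4\right)^{2}\right) 6 = -4 + \left(- \frac{31}{3} + 16\right) 6 = -4 + \frac{17}{3} \cdot 6 = -4 + 34 = 30$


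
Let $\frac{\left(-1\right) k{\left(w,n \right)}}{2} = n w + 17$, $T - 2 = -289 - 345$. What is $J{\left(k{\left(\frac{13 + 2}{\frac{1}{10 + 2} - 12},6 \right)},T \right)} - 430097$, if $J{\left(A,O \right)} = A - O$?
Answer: $- \frac{61416197}{143} \approx -4.2948 \cdot 10^{5}$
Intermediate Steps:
$T = -632$ ($T = 2 - 634 = -632$)
$k{\left(w,n \right)} = -34 - 2 n w$ ($k{\left(w,n \right)} = - 2 \left(n w + 17\right) = - 2 \left(17 + n w\right) = -34 - 2 n w$)
$J{\left(k{\left(\frac{13 + 2}{\frac{1}{10 + 2} - 12},6 \right)},T \right)} - 430097 = \left(\left(-34 - 12 \frac{13 + 2}{\frac{1}{10 + 2} - 12}\right) - -632\right) - 430097 = \left(\left(-34 - 12 \frac{15}{\frac{1}{12} - 12}\right) + 632\right) - 430097 = \left(\left(-34 - 12 \frac{15}{- \frac{143}{12}}\right) + 632\right) - 430097 = \left(\left(-34 - 12 \cdot 15 \left(- \frac{12}{143}\right)\right) + 632\right) - 430097 = \left(\left(-34 - 12 \left(- \frac{180}{143}\right)\right) + 632\right) - 430097 = \left(\left(-34 + \frac{2160}{143}\right) + 632\right) - 430097 = \left(- \frac{2702}{143} + 632\right) - 430097 = \frac{87674}{143} - 430097 = - \frac{61416197}{143}$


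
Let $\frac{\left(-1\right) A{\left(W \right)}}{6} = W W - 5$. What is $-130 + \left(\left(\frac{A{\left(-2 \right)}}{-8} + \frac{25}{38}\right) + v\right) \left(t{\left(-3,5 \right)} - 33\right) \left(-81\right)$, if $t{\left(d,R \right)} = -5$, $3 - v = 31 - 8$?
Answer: $- \frac{123947}{2} \approx -61974.0$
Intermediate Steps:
$v = -20$ ($v = 3 - \left(31 - 8\right) = 3 - 23 = -20$)
$A{\left(W \right)} = 30 - 6 W^{2}$ ($A{\left(W \right)} = - 6 \left(W W - 5\right) = - 6 \left(W^{2} - 5\right) = - 6 \left(-5 + W^{2}\right) = 30 - 6 W^{2}$)
$-130 + \left(\left(\frac{A{\left(-2 \right)}}{-8} + \frac{25}{38}\right) + v\right) \left(t{\left(-3,5 \right)} - 33\right) \left(-81\right) = -130 + \left(\left(\frac{30 - 6 \left(-2\right)^{2}}{-8} + \frac{25}{38}\right) - 20\right) \left(-5 - 33\right) \left(-81\right) = -130 + \left(\left(\left(30 - 24\right) \left(- \frac{1}{8}\right) + 25 \cdot \frac{1}{38}\right) - 20\right) \left(-38\right) \left(-81\right) = -130 + \left(\left(\left(30 - 24\right) \left(- \frac{1}{8}\right) + \frac{25}{38}\right) - 20\right) \left(-38\right) \left(-81\right) = -130 + \left(\left(6 \left(- \frac{1}{8}\right) + \frac{25}{38}\right) - 20\right) \left(-38\right) \left(-81\right) = -130 + \left(\left(- \frac{3}{4} + \frac{25}{38}\right) - 20\right) \left(-38\right) \left(-81\right) = -130 + \left(- \frac{7}{76} - 20\right) \left(-38\right) \left(-81\right) = -130 + \left(- \frac{1527}{76}\right) \left(-38\right) \left(-81\right) = -130 + \frac{1527}{2} \left(-81\right) = -130 - \frac{123687}{2} = - \frac{123947}{2}$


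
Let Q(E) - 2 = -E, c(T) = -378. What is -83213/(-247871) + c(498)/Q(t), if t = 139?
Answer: 8084263/2612179 ≈ 3.0948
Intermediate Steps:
Q(E) = 2 - E
-83213/(-247871) + c(498)/Q(t) = -83213/(-247871) - 378/(2 - 1*139) = -83213*(-1/247871) - 378/(2 - 139) = 6401/19067 - 378/(-137) = 6401/19067 - 378*(-1/137) = 6401/19067 + 378/137 = 8084263/2612179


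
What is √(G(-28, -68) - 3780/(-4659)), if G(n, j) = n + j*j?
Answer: 4*√692914434/1553 ≈ 67.800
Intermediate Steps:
G(n, j) = n + j²
√(G(-28, -68) - 3780/(-4659)) = √((-28 + (-68)²) - 3780/(-4659)) = √((-28 + 4624) - 3780*(-1/4659)) = √(4596 + 1260/1553) = √(7138848/1553) = 4*√692914434/1553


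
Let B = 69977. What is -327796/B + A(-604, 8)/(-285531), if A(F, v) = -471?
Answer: -31187653503/6660200929 ≈ -4.6827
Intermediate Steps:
-327796/B + A(-604, 8)/(-285531) = -327796/69977 - 471/(-285531) = -327796*1/69977 - 471*(-1/285531) = -327796/69977 + 157/95177 = -31187653503/6660200929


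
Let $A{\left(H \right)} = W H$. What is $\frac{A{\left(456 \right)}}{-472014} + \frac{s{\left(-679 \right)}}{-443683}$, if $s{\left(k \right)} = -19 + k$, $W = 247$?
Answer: $- \frac{8273906314}{34904097927} \approx -0.23705$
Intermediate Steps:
$A{\left(H \right)} = 247 H$
$\frac{A{\left(456 \right)}}{-472014} + \frac{s{\left(-679 \right)}}{-443683} = \frac{247 \cdot 456}{-472014} + \frac{-19 - 679}{-443683} = 112632 \left(- \frac{1}{472014}\right) - - \frac{698}{443683} = - \frac{18772}{78669} + \frac{698}{443683} = - \frac{8273906314}{34904097927}$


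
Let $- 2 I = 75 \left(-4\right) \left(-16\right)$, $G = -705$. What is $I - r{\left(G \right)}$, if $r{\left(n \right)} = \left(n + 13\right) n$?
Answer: $-490260$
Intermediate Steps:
$r{\left(n \right)} = n \left(13 + n\right)$ ($r{\left(n \right)} = \left(13 + n\right) n = n \left(13 + n\right)$)
$I = -2400$ ($I = - \frac{75 \left(-4\right) \left(-16\right)}{2} = - \frac{\left(-300\right) \left(-16\right)}{2} = \left(- \frac{1}{2}\right) 4800 = -2400$)
$I - r{\left(G \right)} = -2400 - - 705 \left(13 - 705\right) = -2400 - \left(-705\right) \left(-692\right) = -2400 - 487860 = -490260$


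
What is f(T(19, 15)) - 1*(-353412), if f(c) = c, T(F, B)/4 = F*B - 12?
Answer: 354504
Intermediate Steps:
T(F, B) = -48 + 4*B*F (T(F, B) = 4*(F*B - 12) = 4*(B*F - 12) = 4*(-12 + B*F) = -48 + 4*B*F)
f(T(19, 15)) - 1*(-353412) = (-48 + 4*15*19) - 1*(-353412) = (-48 + 1140) + 353412 = 1092 + 353412 = 354504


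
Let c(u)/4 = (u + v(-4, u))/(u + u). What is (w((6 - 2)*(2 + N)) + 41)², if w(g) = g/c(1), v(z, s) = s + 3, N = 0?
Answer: 43681/25 ≈ 1747.2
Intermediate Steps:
v(z, s) = 3 + s
c(u) = 2*(3 + 2*u)/u (c(u) = 4*((u + (3 + u))/(u + u)) = 4*((3 + 2*u)/((2*u))) = 4*((3 + 2*u)*(1/(2*u))) = 4*((3 + 2*u)/(2*u)) = 2*(3 + 2*u)/u)
w(g) = g/10 (w(g) = g/(4 + 6/1) = g/(4 + 6*1) = g/(4 + 6) = g/10)
(w((6 - 2)*(2 + N)) + 41)² = (((6 - 2)*(2 + 0))/10 + 41)² = ((4*2)/10 + 41)² = ((⅒)*8 + 41)² = (⅘ + 41)² = (209/5)² = 43681/25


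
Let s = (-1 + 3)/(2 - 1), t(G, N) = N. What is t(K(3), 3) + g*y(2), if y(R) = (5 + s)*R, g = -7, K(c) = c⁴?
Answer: -95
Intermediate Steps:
s = 2 (s = 2/1 = 2*1 = 2)
y(R) = 7*R (y(R) = (5 + 2)*R = 7*R)
t(K(3), 3) + g*y(2) = 3 - 49*2 = 3 - 7*14 = 3 - 98 = -95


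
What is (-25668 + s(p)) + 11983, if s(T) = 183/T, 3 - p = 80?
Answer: -1053928/77 ≈ -13687.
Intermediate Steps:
p = -77 (p = 3 - 1*80 = 3 - 80 = -77)
(-25668 + s(p)) + 11983 = (-25668 + 183/(-77)) + 11983 = (-25668 + 183*(-1/77)) + 11983 = (-25668 - 183/77) + 11983 = -1976619/77 + 11983 = -1053928/77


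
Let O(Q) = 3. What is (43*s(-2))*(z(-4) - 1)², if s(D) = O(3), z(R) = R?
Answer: 3225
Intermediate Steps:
s(D) = 3
(43*s(-2))*(z(-4) - 1)² = (43*3)*(-4 - 1)² = 129*(-5)² = 129*25 = 3225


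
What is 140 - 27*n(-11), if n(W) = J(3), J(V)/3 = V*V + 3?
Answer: -832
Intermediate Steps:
J(V) = 9 + 3*V² (J(V) = 3*(V*V + 3) = 3*(V² + 3) = 3*(3 + V²) = 9 + 3*V²)
n(W) = 36 (n(W) = 9 + 3*3² = 9 + 3*9 = 9 + 27 = 36)
140 - 27*n(-11) = 140 - 27*36 = 140 - 972 = -832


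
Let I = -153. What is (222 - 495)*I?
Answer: 41769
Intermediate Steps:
(222 - 495)*I = (222 - 495)*(-153) = -273*(-153) = 41769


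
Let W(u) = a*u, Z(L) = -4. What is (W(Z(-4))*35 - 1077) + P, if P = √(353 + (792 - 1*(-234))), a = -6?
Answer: -237 + √1379 ≈ -199.87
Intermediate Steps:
W(u) = -6*u
P = √1379 (P = √(353 + (792 + 234)) = √(353 + 1026) = √1379 ≈ 37.135)
(W(Z(-4))*35 - 1077) + P = (-6*(-4)*35 - 1077) + √1379 = (24*35 - 1077) + √1379 = (840 - 1077) + √1379 = -237 + √1379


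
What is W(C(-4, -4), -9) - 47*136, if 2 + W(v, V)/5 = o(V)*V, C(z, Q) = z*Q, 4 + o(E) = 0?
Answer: -6222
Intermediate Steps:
o(E) = -4 (o(E) = -4 + 0 = -4)
C(z, Q) = Q*z
W(v, V) = -10 - 20*V (W(v, V) = -10 + 5*(-4*V) = -10 - 20*V)
W(C(-4, -4), -9) - 47*136 = (-10 - 20*(-9)) - 47*136 = (-10 + 180) - 6392 = 170 - 6392 = -6222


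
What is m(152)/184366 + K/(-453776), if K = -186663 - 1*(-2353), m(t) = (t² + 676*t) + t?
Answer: 22789975917/20915216504 ≈ 1.0896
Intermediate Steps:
m(t) = t² + 677*t
K = -184310 (K = -186663 + 2353 = -184310)
m(152)/184366 + K/(-453776) = (152*(677 + 152))/184366 - 184310/(-453776) = (152*829)*(1/184366) - 184310*(-1/453776) = 126008*(1/184366) + 92155/226888 = 63004/92183 + 92155/226888 = 22789975917/20915216504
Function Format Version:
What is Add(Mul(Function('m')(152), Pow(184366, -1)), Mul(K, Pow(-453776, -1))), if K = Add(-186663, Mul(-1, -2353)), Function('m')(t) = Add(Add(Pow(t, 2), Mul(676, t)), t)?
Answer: Rational(22789975917, 20915216504) ≈ 1.0896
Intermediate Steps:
Function('m')(t) = Add(Pow(t, 2), Mul(677, t))
K = -184310 (K = Add(-186663, 2353) = -184310)
Add(Mul(Function('m')(152), Pow(184366, -1)), Mul(K, Pow(-453776, -1))) = Add(Mul(Mul(152, Add(677, 152)), Pow(184366, -1)), Mul(-184310, Pow(-453776, -1))) = Add(Mul(Mul(152, 829), Rational(1, 184366)), Mul(-184310, Rational(-1, 453776))) = Add(Mul(126008, Rational(1, 184366)), Rational(92155, 226888)) = Add(Rational(63004, 92183), Rational(92155, 226888)) = Rational(22789975917, 20915216504)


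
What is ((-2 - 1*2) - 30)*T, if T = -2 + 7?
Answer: -170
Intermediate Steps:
T = 5
((-2 - 1*2) - 30)*T = ((-2 - 1*2) - 30)*5 = ((-2 - 2) - 30)*5 = (-4 - 30)*5 = -34*5 = -170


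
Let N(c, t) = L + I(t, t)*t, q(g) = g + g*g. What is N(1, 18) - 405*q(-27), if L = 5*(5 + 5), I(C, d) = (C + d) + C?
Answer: -283288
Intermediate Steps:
I(C, d) = d + 2*C
L = 50 (L = 5*10 = 50)
q(g) = g + g²
N(c, t) = 50 + 3*t² (N(c, t) = 50 + (t + 2*t)*t = 50 + (3*t)*t = 50 + 3*t²)
N(1, 18) - 405*q(-27) = (50 + 3*18²) - (-10935)*(1 - 27) = (50 + 3*324) - (-10935)*(-26) = (50 + 972) - 405*702 = 1022 - 284310 = -283288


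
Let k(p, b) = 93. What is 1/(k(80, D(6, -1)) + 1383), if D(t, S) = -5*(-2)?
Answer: 1/1476 ≈ 0.00067751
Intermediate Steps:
D(t, S) = 10
1/(k(80, D(6, -1)) + 1383) = 1/(93 + 1383) = 1/1476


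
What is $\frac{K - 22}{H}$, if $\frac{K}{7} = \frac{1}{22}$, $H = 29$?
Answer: $- \frac{477}{638} \approx -0.74765$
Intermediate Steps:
$K = \frac{7}{22} \approx 0.31818$
$\frac{K - 22}{H} = \frac{\frac{7}{22} - 22}{29} = \left(- \frac{477}{22}\right) \frac{1}{29} = - \frac{477}{638}$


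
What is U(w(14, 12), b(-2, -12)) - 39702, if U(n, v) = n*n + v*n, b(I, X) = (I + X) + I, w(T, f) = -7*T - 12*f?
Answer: 22734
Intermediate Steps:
w(T, f) = -12*f - 7*T
b(I, X) = X + 2*I
U(n, v) = n**2 + n*v
U(w(14, 12), b(-2, -12)) - 39702 = (-12*12 - 7*14)*((-12*12 - 7*14) + (-12 + 2*(-2))) - 39702 = (-144 - 98)*((-144 - 98) + (-12 - 4)) - 39702 = -242*(-242 - 16) - 39702 = -242*(-258) - 39702 = 62436 - 39702 = 22734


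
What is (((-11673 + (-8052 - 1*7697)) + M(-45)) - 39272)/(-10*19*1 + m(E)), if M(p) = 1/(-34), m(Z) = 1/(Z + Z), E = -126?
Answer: 285717222/813977 ≈ 351.01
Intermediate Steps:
m(Z) = 1/(2*Z)
M(p) = -1/34
(((-11673 + (-8052 - 1*7697)) + M(-45)) - 39272)/(-10*19*1 + m(E)) = (((-11673 + (-8052 - 1*7697)) - 1/34) - 39272)/(-10*19*1 + (½)/(-126)) = (((-11673 + (-8052 - 7697)) - 1/34) - 39272)/(-190*1 + (½)*(-1/126)) = (((-11673 - 15749) - 1/34) - 39272)/(-190 - 1/252) = ((-27422 - 1/34) - 39272)/(-47881/252) = (-932349/34 - 39272)*(-252/47881) = -2267597/34*(-252/47881) = 285717222/813977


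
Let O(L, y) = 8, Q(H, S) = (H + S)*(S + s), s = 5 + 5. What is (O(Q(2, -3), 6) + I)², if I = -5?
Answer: 9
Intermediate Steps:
s = 10
Q(H, S) = (10 + S)*(H + S) (Q(H, S) = (H + S)*(S + 10) = (H + S)*(10 + S) = (10 + S)*(H + S))
(O(Q(2, -3), 6) + I)² = (8 - 5)² = 3² = 9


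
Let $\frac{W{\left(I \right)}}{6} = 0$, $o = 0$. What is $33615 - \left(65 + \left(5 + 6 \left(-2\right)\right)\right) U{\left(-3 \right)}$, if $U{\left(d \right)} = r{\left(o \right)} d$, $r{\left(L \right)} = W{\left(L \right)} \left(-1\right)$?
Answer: $33615$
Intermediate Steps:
$W{\left(I \right)} = 0$ ($W{\left(I \right)} = 6 \cdot 0 = 0$)
$r{\left(L \right)} = 0$ ($r{\left(L \right)} = 0 \left(-1\right) = 0$)
$U{\left(d \right)} = 0$ ($U{\left(d \right)} = 0 d = 0$)
$33615 - \left(65 + \left(5 + 6 \left(-2\right)\right)\right) U{\left(-3 \right)} = 33615 - \left(65 + \left(5 + 6 \left(-2\right)\right)\right) 0 = 33615 - \left(65 + \left(5 - 12\right)\right) 0 = 33615 - \left(65 - 7\right) 0 = 33615 - 58 \cdot 0 = 33615 - 0 = 33615 + 0 = 33615$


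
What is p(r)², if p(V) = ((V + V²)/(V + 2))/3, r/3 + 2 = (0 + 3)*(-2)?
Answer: 8464/121 ≈ 69.950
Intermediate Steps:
r = -24 (r = -6 + 3*((0 + 3)*(-2)) = -6 + 3*(3*(-2)) = -6 + 3*(-6) = -6 - 18 = -24)
p(V) = (V + V²)/(3*(2 + V)) (p(V) = ((V + V²)/(2 + V))*(⅓) = (V + V²)/(3*(2 + V)))
p(r)² = ((⅓)*(-24)*(1 - 24)/(2 - 24))² = ((⅓)*(-24)*(-23)/(-22))² = ((⅓)*(-24)*(-1/22)*(-23))² = (-92/11)² = 8464/121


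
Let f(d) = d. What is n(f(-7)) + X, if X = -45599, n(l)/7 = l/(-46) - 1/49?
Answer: -14682581/322 ≈ -45598.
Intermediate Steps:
n(l) = -⅐ - 7*l/46 (n(l) = 7*(l/(-46) - 1/49) = 7*(l*(-1/46) - 1*1/49) = 7*(-l/46 - 1/49) = 7*(-1/49 - l/46) = -⅐ - 7*l/46)
n(f(-7)) + X = (-⅐ - 7/46*(-7)) - 45599 = (-⅐ + 49/46) - 45599 = 297/322 - 45599 = -14682581/322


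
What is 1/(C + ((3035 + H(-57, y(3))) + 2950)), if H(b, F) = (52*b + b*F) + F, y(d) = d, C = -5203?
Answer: -1/2350 ≈ -0.00042553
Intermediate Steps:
H(b, F) = F + 52*b + F*b (H(b, F) = (52*b + F*b) + F = F + 52*b + F*b)
1/(C + ((3035 + H(-57, y(3))) + 2950)) = 1/(-5203 + ((3035 + (3 + 52*(-57) + 3*(-57))) + 2950)) = 1/(-5203 + ((3035 + (3 - 2964 - 171)) + 2950)) = 1/(-5203 + ((3035 - 3132) + 2950)) = 1/(-5203 + (-97 + 2950)) = 1/(-5203 + 2853) = 1/(-2350) = -1/2350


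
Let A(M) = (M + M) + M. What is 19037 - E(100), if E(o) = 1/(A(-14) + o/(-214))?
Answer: 86504235/4544 ≈ 19037.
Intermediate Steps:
A(M) = 3*M (A(M) = 2*M + M = 3*M)
E(o) = 1/(-42 - o/214) (E(o) = 1/(3*(-14) + o/(-214)) = 1/(-42 + o*(-1/214)) = 1/(-42 - o/214))
19037 - E(100) = 19037 - (-214)/(8988 + 100) = 19037 - (-214)/9088 = 19037 - 1*(-107/4544) = 19037 + 107/4544 = 86504235/4544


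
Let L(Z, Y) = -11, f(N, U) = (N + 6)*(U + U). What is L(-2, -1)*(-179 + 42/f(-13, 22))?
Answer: 3941/2 ≈ 1970.5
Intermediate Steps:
f(N, U) = 2*U*(6 + N) (f(N, U) = (6 + N)*(2*U) = 2*U*(6 + N))
L(-2, -1)*(-179 + 42/f(-13, 22)) = -11*(-179 + 42/((2*22*(6 - 13)))) = -11*(-179 + 42/((2*22*(-7)))) = -11*(-179 + 42/(-308)) = -11*(-179 + 42*(-1/308)) = -11*(-179 - 3/22) = -11*(-3941/22) = 3941/2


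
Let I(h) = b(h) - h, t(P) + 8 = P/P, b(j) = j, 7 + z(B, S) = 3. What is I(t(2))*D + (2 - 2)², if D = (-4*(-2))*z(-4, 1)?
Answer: 0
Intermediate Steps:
z(B, S) = -4 (z(B, S) = -7 + 3 = -4)
t(P) = -7 (t(P) = -8 + P/P = -8 + 1 = -7)
I(h) = 0 (I(h) = h - h = 0)
D = -32 (D = -4*(-2)*(-4) = 8*(-4) = -32)
I(t(2))*D + (2 - 2)² = 0*(-32) + (2 - 2)² = 0 + 0² = 0 + 0 = 0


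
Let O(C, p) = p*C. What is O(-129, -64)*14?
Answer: 115584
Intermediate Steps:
O(C, p) = C*p
O(-129, -64)*14 = -129*(-64)*14 = 8256*14 = 115584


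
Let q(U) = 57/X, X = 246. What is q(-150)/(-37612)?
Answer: -19/3084184 ≈ -6.1605e-6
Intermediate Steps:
q(U) = 19/82 (q(U) = 57/246 = 57*(1/246) = 19/82)
q(-150)/(-37612) = (19/82)/(-37612) = (19/82)*(-1/37612) = -19/3084184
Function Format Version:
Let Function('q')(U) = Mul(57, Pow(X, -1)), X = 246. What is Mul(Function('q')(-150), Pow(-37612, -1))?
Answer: Rational(-19, 3084184) ≈ -6.1605e-6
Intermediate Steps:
Function('q')(U) = Rational(19, 82) (Function('q')(U) = Mul(57, Pow(246, -1)) = Mul(57, Rational(1, 246)) = Rational(19, 82))
Mul(Function('q')(-150), Pow(-37612, -1)) = Mul(Rational(19, 82), Pow(-37612, -1)) = Mul(Rational(19, 82), Rational(-1, 37612)) = Rational(-19, 3084184)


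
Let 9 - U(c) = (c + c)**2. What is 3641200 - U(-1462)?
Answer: 12190967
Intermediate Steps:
U(c) = 9 - 4*c**2 (U(c) = 9 - (c + c)**2 = 9 - (2*c)**2 = 9 - 4*c**2)
3641200 - U(-1462) = 3641200 - (9 - 4*(-1462)**2) = 3641200 - (9 - 4*2137444) = 3641200 - (9 - 8549776) = 3641200 - 1*(-8549767) = 3641200 + 8549767 = 12190967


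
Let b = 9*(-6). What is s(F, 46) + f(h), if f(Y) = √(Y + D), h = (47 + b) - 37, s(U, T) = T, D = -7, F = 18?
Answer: 46 + I*√51 ≈ 46.0 + 7.1414*I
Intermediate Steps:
b = -54
h = -44 (h = (47 - 54) - 37 = -7 - 37 = -44)
f(Y) = √(-7 + Y) (f(Y) = √(Y - 7) = √(-7 + Y))
s(F, 46) + f(h) = 46 + √(-7 - 44) = 46 + √(-51) = 46 + I*√51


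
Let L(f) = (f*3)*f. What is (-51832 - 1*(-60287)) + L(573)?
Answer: 993442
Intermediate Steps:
L(f) = 3*f**2 (L(f) = (3*f)*f = 3*f**2)
(-51832 - 1*(-60287)) + L(573) = (-51832 - 1*(-60287)) + 3*573**2 = (-51832 + 60287) + 3*328329 = 8455 + 984987 = 993442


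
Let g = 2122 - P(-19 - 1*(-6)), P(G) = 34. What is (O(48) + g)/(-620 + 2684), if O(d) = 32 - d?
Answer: 259/258 ≈ 1.0039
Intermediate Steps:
g = 2088 (g = 2122 - 1*34 = 2122 - 34 = 2088)
(O(48) + g)/(-620 + 2684) = ((32 - 1*48) + 2088)/(-620 + 2684) = ((32 - 48) + 2088)/2064 = (-16 + 2088)*(1/2064) = 2072*(1/2064) = 259/258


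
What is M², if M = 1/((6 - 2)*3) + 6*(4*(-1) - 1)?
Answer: 128881/144 ≈ 895.01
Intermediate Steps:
M = -359/12 (M = 1/(4*3) + 6*(-4 - 1) = 1/12 + 6*(-5) = 1/12 - 30 = -359/12 ≈ -29.917)
M² = (-359/12)² = 128881/144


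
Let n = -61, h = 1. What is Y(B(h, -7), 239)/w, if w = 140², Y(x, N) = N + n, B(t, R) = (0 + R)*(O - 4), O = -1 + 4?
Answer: 89/9800 ≈ 0.0090816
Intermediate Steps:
O = 3
B(t, R) = -R (B(t, R) = (0 + R)*(3 - 4) = R*(-1) = -R)
Y(x, N) = -61 + N (Y(x, N) = N - 61 = -61 + N)
w = 19600
Y(B(h, -7), 239)/w = (-61 + 239)/19600 = 178*(1/19600) = 89/9800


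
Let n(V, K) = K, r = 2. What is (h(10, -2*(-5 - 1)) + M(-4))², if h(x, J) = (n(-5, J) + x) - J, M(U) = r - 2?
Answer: 100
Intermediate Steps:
M(U) = 0 (M(U) = 2 - 2 = 0)
h(x, J) = x (h(x, J) = (J + x) - J = x)
(h(10, -2*(-5 - 1)) + M(-4))² = (10 + 0)² = 10² = 100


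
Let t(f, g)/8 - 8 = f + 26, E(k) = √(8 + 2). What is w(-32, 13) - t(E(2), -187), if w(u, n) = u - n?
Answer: -317 - 8*√10 ≈ -342.30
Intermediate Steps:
E(k) = √10
t(f, g) = 272 + 8*f (t(f, g) = 64 + 8*(f + 26) = 64 + 8*(26 + f) = 64 + (208 + 8*f) = 272 + 8*f)
w(-32, 13) - t(E(2), -187) = (-32 - 1*13) - (272 + 8*√10) = (-32 - 13) + (-272 - 8*√10) = -45 + (-272 - 8*√10) = -317 - 8*√10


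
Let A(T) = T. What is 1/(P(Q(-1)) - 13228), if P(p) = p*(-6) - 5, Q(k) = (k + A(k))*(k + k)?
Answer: -1/13257 ≈ -7.5432e-5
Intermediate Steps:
Q(k) = 4*k² (Q(k) = (k + k)*(k + k) = (2*k)*(2*k) = 4*k²)
P(p) = -5 - 6*p (P(p) = -6*p - 5 = -5 - 6*p)
1/(P(Q(-1)) - 13228) = 1/((-5 - 24*(-1)²) - 13228) = 1/((-5 - 24) - 13228) = 1/(-29 - 13228) = 1/(-13257) = -1/13257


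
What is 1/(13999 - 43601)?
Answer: -1/29602 ≈ -3.3782e-5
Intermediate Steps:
1/(13999 - 43601) = 1/(-29602) = -1/29602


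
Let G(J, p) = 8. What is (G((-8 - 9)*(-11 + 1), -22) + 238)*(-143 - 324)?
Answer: -114882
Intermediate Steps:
(G((-8 - 9)*(-11 + 1), -22) + 238)*(-143 - 324) = (8 + 238)*(-143 - 324) = 246*(-467) = -114882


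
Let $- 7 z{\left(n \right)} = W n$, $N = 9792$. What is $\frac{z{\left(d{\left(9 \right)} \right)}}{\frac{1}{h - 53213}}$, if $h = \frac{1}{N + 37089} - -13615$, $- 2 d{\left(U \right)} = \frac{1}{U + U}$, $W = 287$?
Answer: $- \frac{76112147317}{1687716} \approx -45098.0$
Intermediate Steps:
$d{\left(U \right)} = - \frac{1}{4 U}$ ($d{\left(U \right)} = - \frac{1}{2 \left(U + U\right)} = - \frac{1}{2 \cdot 2 U} = - \frac{\frac{1}{2} \frac{1}{U}}{2} = - \frac{1}{4 U}$)
$h = \frac{638284816}{46881}$ ($h = \frac{1}{9792 + 37089} - -13615 = \frac{1}{46881} + 13615 = \frac{638284816}{46881} \approx 13615.0$)
$z{\left(n \right)} = - 41 n$ ($z{\left(n \right)} = - \frac{287 n}{7} = - 41 n$)
$\frac{z{\left(d{\left(9 \right)} \right)}}{\frac{1}{h - 53213}} = \frac{\left(-41\right) \left(- \frac{1}{4 \cdot 9}\right)}{\frac{1}{\frac{638284816}{46881} - 53213}} = \frac{\left(-41\right) \left(\left(- \frac{1}{4}\right) \frac{1}{9}\right)}{\frac{1}{- \frac{1856393837}{46881}}} = \frac{\left(-41\right) \left(- \frac{1}{36}\right)}{- \frac{46881}{1856393837}} = \frac{41}{36} \left(- \frac{1856393837}{46881}\right) = - \frac{76112147317}{1687716}$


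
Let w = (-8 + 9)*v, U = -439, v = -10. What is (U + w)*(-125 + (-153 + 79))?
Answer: 89351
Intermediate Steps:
w = -10 (w = (-8 + 9)*(-10) = 1*(-10) = -10)
(U + w)*(-125 + (-153 + 79)) = (-439 - 10)*(-125 + (-153 + 79)) = -449*(-125 - 74) = -449*(-199) = 89351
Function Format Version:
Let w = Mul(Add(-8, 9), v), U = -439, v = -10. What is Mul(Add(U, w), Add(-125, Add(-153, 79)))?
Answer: 89351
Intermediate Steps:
w = -10 (w = Mul(Add(-8, 9), -10) = Mul(1, -10) = -10)
Mul(Add(U, w), Add(-125, Add(-153, 79))) = Mul(Add(-439, -10), Add(-125, Add(-153, 79))) = Mul(-449, Add(-125, -74)) = Mul(-449, -199) = 89351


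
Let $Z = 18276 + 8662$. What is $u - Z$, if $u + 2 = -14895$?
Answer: $-41835$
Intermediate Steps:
$u = -14897$ ($u = -2 - 14895 = -14897$)
$Z = 26938$
$u - Z = -14897 - 26938 = -41835$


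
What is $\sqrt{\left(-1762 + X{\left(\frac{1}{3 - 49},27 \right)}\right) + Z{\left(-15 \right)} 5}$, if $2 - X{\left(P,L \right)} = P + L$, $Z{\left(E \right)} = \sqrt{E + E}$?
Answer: $\frac{\sqrt{-3781246 + 10580 i \sqrt{30}}}{46} \approx 0.32391 + 42.274 i$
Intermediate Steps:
$Z{\left(E \right)} = \sqrt{2} \sqrt{E}$ ($Z{\left(E \right)} = \sqrt{2 E} = \sqrt{2} \sqrt{E}$)
$X{\left(P,L \right)} = 2 - L - P$ ($X{\left(P,L \right)} = 2 - \left(P + L\right) = 2 - \left(L + P\right) = 2 - L - P$)
$\sqrt{\left(-1762 + X{\left(\frac{1}{3 - 49},27 \right)}\right) + Z{\left(-15 \right)} 5} = \sqrt{\left(-1762 - \left(25 + \frac{1}{3 - 49}\right)\right) + \sqrt{2} \sqrt{-15} \cdot 5} = \sqrt{\left(-1762 - \frac{1149}{46}\right) + \sqrt{2} i \sqrt{15} \cdot 5} = \sqrt{\left(-1762 - \frac{1149}{46}\right) + i \sqrt{30} \cdot 5} = \sqrt{\left(-1762 + \left(2 - 27 + \frac{1}{46}\right)\right) + 5 i \sqrt{30}} = \sqrt{\left(-1762 - \frac{1149}{46}\right) + 5 i \sqrt{30}} = \sqrt{- \frac{82201}{46} + 5 i \sqrt{30}}$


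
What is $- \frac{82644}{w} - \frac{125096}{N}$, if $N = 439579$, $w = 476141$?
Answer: $- \frac{95891901412}{209301584639} \approx -0.45815$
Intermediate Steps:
$- \frac{82644}{w} - \frac{125096}{N} = - \frac{82644}{476141} - \frac{125096}{439579} = - \frac{95891901412}{209301584639}$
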